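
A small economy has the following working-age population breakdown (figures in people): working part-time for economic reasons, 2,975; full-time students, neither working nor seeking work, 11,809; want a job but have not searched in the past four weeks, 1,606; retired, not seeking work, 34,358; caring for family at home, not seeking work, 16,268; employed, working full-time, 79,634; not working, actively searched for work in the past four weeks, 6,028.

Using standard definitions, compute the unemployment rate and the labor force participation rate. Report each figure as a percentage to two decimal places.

Employed = 2,975 + 79,634 = 82,609 (anyone who worked, including part-time for economic reasons, counts as employed).
Unemployed = 6,028.
Labor force = 82,609 + 6,028 = 88,637.
Not in labor force = 11,809 + 1,606 + 34,358 + 16,268 = 64,041 (those not working and not actively searching are outside the labor force — including those who want a job but have given up searching).
Civilian working-age population = 88,637 + 64,041 = 152,678.
Unemployment rate = 6,028 / 88,637 = 6.80%.
Labor force participation rate = 88,637 / 152,678 = 58.05%.

Unemployment rate ≈ 6.80%; labor force participation rate ≈ 58.05%.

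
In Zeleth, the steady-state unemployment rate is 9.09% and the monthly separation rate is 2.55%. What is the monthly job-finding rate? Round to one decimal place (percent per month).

Job-finding rate ≈ 25.5% per month.

From u* = s/(s+f): f = s·(1−u)/u.
f = 2.55 × (1 − 0.0909) / 0.0909 = 2.3182 / 0.0909 ≈ 25.5% per month.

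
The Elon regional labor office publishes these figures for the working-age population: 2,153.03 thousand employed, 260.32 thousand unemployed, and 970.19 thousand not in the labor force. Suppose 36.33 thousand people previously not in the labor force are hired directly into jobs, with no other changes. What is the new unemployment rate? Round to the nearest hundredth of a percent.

Initially, labor force = 2,153.03 + 260.32 = 2,413.35 thousand, so u = 260.32/2,413.35 = 10.79%.
After the change, employed and labor force both rise by 36.33; unemployed unchanged → E = 2,189.36, U = 260.32, labor force = 2,449.68 thousand.
New unemployment rate = 260.32 / 2,449.68 = 10.63%.

New unemployment rate ≈ 10.63%.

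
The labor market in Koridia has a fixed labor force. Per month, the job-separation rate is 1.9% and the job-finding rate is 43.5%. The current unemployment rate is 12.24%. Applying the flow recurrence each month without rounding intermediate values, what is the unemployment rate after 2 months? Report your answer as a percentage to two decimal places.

Unemployment rate after two months ≈ 6.59%.

With a fixed labor force, u_{t+1} = u_t + s·(1−u_t) − f·u_t = u_t·(1−s−f) + s.
Here 1−s−f = 0.546 and s = 0.019.
u_1 = 0.122400 × 0.546 + 0.019 = 0.085830.
u_2 = 0.085830 × 0.546 + 0.019 = 0.065863.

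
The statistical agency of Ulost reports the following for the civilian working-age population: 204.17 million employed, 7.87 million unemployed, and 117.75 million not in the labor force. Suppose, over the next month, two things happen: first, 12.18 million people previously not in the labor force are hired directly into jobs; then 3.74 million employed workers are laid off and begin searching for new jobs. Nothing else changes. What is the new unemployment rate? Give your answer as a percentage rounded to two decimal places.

Initially, labor force = 204.17 + 7.87 = 212.04 million, so u = 7.87/212.04 = 3.71%.
After the first change, employed and labor force both rise by 12.18; unemployed unchanged → E = 216.35, U = 7.87, labor force = 224.22 million.
After the second change, employed falls and unemployed rises by 3.74; labor force unchanged → E = 212.61, U = 11.61, labor force = 224.22 million.
New unemployment rate = 11.61 / 224.22 = 5.18%.

New unemployment rate ≈ 5.18%.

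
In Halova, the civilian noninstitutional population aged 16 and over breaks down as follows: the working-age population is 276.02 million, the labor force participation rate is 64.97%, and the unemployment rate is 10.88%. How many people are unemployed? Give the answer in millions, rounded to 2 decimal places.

Labor force = 0.6497 × 276.02 = 179.33 million.
Unemployed = 0.1088 × 179.33 ≈ 19.51 million.

About 19.51 million are unemployed.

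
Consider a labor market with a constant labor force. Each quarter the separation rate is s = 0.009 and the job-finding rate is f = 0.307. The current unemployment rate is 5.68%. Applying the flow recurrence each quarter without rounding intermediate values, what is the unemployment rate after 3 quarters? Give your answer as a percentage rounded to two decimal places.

Unemployment rate after three quarters ≈ 3.75%.

With a fixed labor force, u_{t+1} = u_t + s·(1−u_t) − f·u_t = u_t·(1−s−f) + s.
Here 1−s−f = 0.684 and s = 0.009.
u_1 = 0.056800 × 0.684 + 0.009 = 0.047851.
u_2 = 0.047851 × 0.684 + 0.009 = 0.041730.
u_3 = 0.041730 × 0.684 + 0.009 = 0.037543.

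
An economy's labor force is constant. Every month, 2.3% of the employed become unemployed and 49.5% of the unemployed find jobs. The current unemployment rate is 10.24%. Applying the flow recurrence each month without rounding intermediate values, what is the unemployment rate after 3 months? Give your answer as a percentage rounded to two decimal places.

Unemployment rate after three months ≈ 5.09%.

With a fixed labor force, u_{t+1} = u_t + s·(1−u_t) − f·u_t = u_t·(1−s−f) + s.
Here 1−s−f = 0.482 and s = 0.023.
u_1 = 0.102400 × 0.482 + 0.023 = 0.072357.
u_2 = 0.072357 × 0.482 + 0.023 = 0.057876.
u_3 = 0.057876 × 0.482 + 0.023 = 0.050896.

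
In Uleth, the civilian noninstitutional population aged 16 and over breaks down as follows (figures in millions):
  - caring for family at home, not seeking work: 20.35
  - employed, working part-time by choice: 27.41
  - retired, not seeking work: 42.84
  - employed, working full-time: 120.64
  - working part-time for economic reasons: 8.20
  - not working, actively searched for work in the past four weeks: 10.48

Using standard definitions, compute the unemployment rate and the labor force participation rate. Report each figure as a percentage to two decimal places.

Employed = 27.41 + 120.64 + 8.20 = 156.25 million (anyone who worked, including part-time for economic reasons, counts as employed).
Unemployed = 10.48 million.
Labor force = 156.25 + 10.48 = 166.73 million.
Not in labor force = 20.35 + 42.84 = 63.19 million (those not working and not actively searching are outside the labor force).
Civilian working-age population = 166.73 + 63.19 = 229.92 million.
Unemployment rate = 10.48 / 166.73 = 6.29%.
Labor force participation rate = 166.73 / 229.92 = 72.52%.

Unemployment rate ≈ 6.29%; labor force participation rate ≈ 72.52%.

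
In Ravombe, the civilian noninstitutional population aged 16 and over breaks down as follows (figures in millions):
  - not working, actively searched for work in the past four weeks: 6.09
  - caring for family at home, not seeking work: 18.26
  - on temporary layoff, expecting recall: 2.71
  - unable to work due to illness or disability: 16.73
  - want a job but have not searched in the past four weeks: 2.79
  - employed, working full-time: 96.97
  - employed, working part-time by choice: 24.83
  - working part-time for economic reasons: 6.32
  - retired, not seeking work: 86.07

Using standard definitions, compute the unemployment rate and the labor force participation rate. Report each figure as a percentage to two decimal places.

Unemployment rate ≈ 6.43%; labor force participation rate ≈ 52.51%.

Employed = 96.97 + 24.83 + 6.32 = 128.12 million (anyone who worked, including part-time for economic reasons, counts as employed).
Unemployed = 6.09 + 2.71 = 8.80 million (jobless and actively searching, or on temporary layoff).
Labor force = 128.12 + 8.80 = 136.92 million.
Not in labor force = 18.26 + 16.73 + 2.79 + 86.07 = 123.85 million (those not working and not actively searching are outside the labor force — including those who want a job but have given up searching).
Civilian working-age population = 136.92 + 123.85 = 260.77 million.
Unemployment rate = 8.80 / 136.92 = 6.43%.
Labor force participation rate = 136.92 / 260.77 = 52.51%.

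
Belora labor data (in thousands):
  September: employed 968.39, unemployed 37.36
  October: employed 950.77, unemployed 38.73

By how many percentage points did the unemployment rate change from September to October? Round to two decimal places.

September: labor force = 968.39 + 37.36 = 1,005.75; u = 37.36/1,005.75 = 3.71%.
October: labor force = 950.77 + 38.73 = 989.50; u = 38.73/989.50 = 3.91%.
Change = 3.91% − 3.71% = +0.20 pp.

The unemployment rate changed by +0.20 percentage points.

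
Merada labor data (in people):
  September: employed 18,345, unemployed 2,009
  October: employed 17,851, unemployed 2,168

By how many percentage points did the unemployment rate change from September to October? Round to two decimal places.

September: labor force = 18,345 + 2,009 = 20,354; u = 2,009/20,354 = 9.87%.
October: labor force = 17,851 + 2,168 = 20,019; u = 2,168/20,019 = 10.83%.
Change = 10.83% − 9.87% = +0.96 pp.

The unemployment rate changed by +0.96 percentage points.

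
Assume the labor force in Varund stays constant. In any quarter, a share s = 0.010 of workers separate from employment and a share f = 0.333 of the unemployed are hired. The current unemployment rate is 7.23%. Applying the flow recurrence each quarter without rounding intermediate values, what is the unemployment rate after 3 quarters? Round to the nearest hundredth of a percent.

With a fixed labor force, u_{t+1} = u_t + s·(1−u_t) − f·u_t = u_t·(1−s−f) + s.
Here 1−s−f = 0.657 and s = 0.010.
u_1 = 0.072300 × 0.657 + 0.010 = 0.057501.
u_2 = 0.057501 × 0.657 + 0.010 = 0.047778.
u_3 = 0.047778 × 0.657 + 0.010 = 0.041390.

Unemployment rate after three quarters ≈ 4.14%.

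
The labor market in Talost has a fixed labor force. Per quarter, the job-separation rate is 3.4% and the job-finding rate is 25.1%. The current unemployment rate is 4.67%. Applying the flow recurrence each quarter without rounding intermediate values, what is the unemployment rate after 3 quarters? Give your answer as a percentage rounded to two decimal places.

Unemployment rate after three quarters ≈ 9.28%.

With a fixed labor force, u_{t+1} = u_t + s·(1−u_t) − f·u_t = u_t·(1−s−f) + s.
Here 1−s−f = 0.715 and s = 0.034.
u_1 = 0.046700 × 0.715 + 0.034 = 0.067390.
u_2 = 0.067390 × 0.715 + 0.034 = 0.082184.
u_3 = 0.082184 × 0.715 + 0.034 = 0.092762.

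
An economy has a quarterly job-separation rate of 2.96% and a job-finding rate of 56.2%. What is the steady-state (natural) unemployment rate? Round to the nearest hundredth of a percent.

At steady state the flows balance: s·E = f·U, so U/(E+U) = s/(s+f).
u* = 2.96 / (2.96 + 56.2) = 2.96 / 59.16 = 5.00%.

Steady-state unemployment rate ≈ 5.00%.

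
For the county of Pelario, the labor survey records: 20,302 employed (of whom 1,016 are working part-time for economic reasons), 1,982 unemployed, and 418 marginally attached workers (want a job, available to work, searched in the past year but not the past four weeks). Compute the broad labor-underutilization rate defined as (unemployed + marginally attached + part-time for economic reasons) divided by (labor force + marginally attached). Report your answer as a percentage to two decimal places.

Labor force = 20,302 + 1,982 = 22,284.
Numerator = 1,982 + 418 + 1,016 = 3,416.
Denominator = 22,284 + 418 = 22,702.
Broad rate = 3,416 / 22,702 = 15.05%.

Broad underutilization rate ≈ 15.05%.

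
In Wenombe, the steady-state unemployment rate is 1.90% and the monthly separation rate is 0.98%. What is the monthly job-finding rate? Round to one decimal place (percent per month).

Job-finding rate ≈ 50.6% per month.

From u* = s/(s+f): f = s·(1−u)/u.
f = 0.98 × (1 − 0.0190) / 0.0190 = 0.9614 / 0.0190 ≈ 50.6% per month.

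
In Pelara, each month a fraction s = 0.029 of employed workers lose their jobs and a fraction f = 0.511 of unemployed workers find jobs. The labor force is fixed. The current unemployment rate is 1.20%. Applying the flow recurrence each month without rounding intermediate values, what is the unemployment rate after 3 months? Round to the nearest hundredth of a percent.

With a fixed labor force, u_{t+1} = u_t + s·(1−u_t) − f·u_t = u_t·(1−s−f) + s.
Here 1−s−f = 0.460 and s = 0.029.
u_1 = 0.012000 × 0.460 + 0.029 = 0.034520.
u_2 = 0.034520 × 0.460 + 0.029 = 0.044879.
u_3 = 0.044879 × 0.460 + 0.029 = 0.049644.

Unemployment rate after three months ≈ 4.96%.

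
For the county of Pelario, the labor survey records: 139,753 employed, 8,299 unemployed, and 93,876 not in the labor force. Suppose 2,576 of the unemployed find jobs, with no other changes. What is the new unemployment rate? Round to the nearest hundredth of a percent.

New unemployment rate ≈ 3.87%.

Initially, labor force = 139,753 + 8,299 = 148,052, so u = 8,299/148,052 = 5.61%.
After the change, unemployed falls and employed rises by 2,576; labor force unchanged → E = 142,329, U = 5,723, labor force = 148,052.
New unemployment rate = 5,723 / 148,052 = 3.87%.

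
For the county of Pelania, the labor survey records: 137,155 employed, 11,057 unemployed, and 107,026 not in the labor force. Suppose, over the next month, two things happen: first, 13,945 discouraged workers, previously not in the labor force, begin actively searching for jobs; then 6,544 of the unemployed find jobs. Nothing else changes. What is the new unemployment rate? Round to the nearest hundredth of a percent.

New unemployment rate ≈ 11.38%.

Initially, labor force = 137,155 + 11,057 = 148,212, so u = 11,057/148,212 = 7.46%.
After the first change, unemployed and labor force both rise by 13,945 → E = 137,155, U = 25,002, labor force = 162,157.
After the second change, unemployed falls and employed rises by 6,544; labor force unchanged → E = 143,699, U = 18,458, labor force = 162,157.
New unemployment rate = 18,458 / 162,157 = 11.38%.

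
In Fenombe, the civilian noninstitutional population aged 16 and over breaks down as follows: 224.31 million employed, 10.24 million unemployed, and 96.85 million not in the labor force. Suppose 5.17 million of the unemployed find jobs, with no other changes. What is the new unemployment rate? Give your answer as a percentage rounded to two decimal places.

Initially, labor force = 224.31 + 10.24 = 234.55 million, so u = 10.24/234.55 = 4.37%.
After the change, unemployed falls and employed rises by 5.17; labor force unchanged → E = 229.48, U = 5.07, labor force = 234.55 million.
New unemployment rate = 5.07 / 234.55 = 2.16%.

New unemployment rate ≈ 2.16%.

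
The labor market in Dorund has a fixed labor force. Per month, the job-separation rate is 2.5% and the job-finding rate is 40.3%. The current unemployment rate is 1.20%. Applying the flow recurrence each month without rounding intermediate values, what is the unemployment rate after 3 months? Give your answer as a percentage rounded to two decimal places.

Unemployment rate after three months ≈ 4.97%.

With a fixed labor force, u_{t+1} = u_t + s·(1−u_t) − f·u_t = u_t·(1−s−f) + s.
Here 1−s−f = 0.572 and s = 0.025.
u_1 = 0.012000 × 0.572 + 0.025 = 0.031864.
u_2 = 0.031864 × 0.572 + 0.025 = 0.043226.
u_3 = 0.043226 × 0.572 + 0.025 = 0.049725.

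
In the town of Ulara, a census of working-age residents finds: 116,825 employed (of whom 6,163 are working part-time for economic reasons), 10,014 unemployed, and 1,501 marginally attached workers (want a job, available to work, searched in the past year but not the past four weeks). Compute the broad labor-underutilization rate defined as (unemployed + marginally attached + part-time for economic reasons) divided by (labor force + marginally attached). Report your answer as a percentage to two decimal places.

Labor force = 116,825 + 10,014 = 126,839.
Numerator = 10,014 + 1,501 + 6,163 = 17,678.
Denominator = 126,839 + 1,501 = 128,340.
Broad rate = 17,678 / 128,340 = 13.77%.

Broad underutilization rate ≈ 13.77%.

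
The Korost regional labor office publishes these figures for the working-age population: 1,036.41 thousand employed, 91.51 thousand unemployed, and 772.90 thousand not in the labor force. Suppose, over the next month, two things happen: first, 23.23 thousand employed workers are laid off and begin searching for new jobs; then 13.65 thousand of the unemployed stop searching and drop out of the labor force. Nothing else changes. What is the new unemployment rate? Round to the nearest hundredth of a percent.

Initially, labor force = 1,036.41 + 91.51 = 1,127.92 thousand, so u = 91.51/1,127.92 = 8.11%.
After the first change, employed falls and unemployed rises by 23.23; labor force unchanged → E = 1,013.18, U = 114.74, labor force = 1,127.92 thousand.
After the second change, unemployed and labor force both fall by 13.65 → E = 1,013.18, U = 101.09, labor force = 1,114.27 thousand.
New unemployment rate = 101.09 / 1,114.27 = 9.07%.

New unemployment rate ≈ 9.07%.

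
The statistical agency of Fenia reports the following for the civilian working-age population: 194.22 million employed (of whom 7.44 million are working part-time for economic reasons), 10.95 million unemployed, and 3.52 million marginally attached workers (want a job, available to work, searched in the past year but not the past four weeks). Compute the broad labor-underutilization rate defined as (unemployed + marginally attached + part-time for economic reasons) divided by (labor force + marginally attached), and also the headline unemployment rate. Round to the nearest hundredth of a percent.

Broad underutilization rate ≈ 10.50%; headline unemployment rate ≈ 5.34%.

Labor force = 194.22 + 10.95 = 205.17 million.
Numerator = 10.95 + 3.52 + 7.44 = 21.91 million.
Denominator = 205.17 + 3.52 = 208.69 million.
Broad rate = 21.91 / 208.69 = 10.50%.
Headline unemployment rate = 10.95 / 205.17 = 5.34%.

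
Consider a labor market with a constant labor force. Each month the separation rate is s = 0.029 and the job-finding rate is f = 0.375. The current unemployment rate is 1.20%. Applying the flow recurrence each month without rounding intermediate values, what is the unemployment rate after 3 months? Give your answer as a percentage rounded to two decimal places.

Unemployment rate after three months ≈ 5.91%.

With a fixed labor force, u_{t+1} = u_t + s·(1−u_t) − f·u_t = u_t·(1−s−f) + s.
Here 1−s−f = 0.596 and s = 0.029.
u_1 = 0.012000 × 0.596 + 0.029 = 0.036152.
u_2 = 0.036152 × 0.596 + 0.029 = 0.050547.
u_3 = 0.050547 × 0.596 + 0.029 = 0.059126.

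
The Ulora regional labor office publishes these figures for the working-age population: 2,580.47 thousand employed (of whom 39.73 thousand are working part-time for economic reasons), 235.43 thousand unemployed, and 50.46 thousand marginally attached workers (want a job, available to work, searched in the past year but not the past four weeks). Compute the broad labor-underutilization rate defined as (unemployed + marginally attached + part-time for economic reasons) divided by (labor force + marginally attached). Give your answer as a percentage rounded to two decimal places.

Broad underutilization rate ≈ 11.36%.

Labor force = 2,580.47 + 235.43 = 2,815.90 thousand.
Numerator = 235.43 + 50.46 + 39.73 = 325.62 thousand.
Denominator = 2,815.90 + 50.46 = 2,866.36 thousand.
Broad rate = 325.62 / 2,866.36 = 11.36%.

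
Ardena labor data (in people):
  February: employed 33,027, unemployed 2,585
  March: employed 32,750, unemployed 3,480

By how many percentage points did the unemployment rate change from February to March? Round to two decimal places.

The unemployment rate changed by +2.35 percentage points.

February: labor force = 33,027 + 2,585 = 35,612; u = 2,585/35,612 = 7.26%.
March: labor force = 32,750 + 3,480 = 36,230; u = 3,480/36,230 = 9.61%.
Change = 9.61% − 7.26% = +2.35 pp.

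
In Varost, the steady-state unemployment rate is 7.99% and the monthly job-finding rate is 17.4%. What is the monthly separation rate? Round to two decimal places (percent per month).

From u* = s/(s+f): s = u·f/(1−u).
s = 0.0799 × 17.4 / (1 − 0.0799) = 1.3903 / 0.9201 ≈ 1.51% per month.

Separation rate ≈ 1.51% per month.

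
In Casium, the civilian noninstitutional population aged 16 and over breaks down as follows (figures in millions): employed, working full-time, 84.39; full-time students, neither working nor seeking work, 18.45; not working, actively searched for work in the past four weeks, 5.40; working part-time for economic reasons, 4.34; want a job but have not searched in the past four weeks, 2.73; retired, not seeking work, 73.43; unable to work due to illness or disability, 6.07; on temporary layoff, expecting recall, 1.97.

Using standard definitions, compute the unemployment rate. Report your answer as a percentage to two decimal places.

Unemployment rate ≈ 7.67%.

Employed = 84.39 + 4.34 = 88.73 million (anyone who worked, including part-time for economic reasons, counts as employed).
Unemployed = 5.40 + 1.97 = 7.37 million (jobless and actively searching, or on temporary layoff).
Labor force = 88.73 + 7.37 = 96.10 million.
Unemployment rate = 7.37 / 96.10 = 7.67%.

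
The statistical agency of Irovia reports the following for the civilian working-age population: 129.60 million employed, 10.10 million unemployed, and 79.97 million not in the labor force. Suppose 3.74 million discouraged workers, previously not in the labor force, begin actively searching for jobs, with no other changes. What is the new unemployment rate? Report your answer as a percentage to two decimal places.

New unemployment rate ≈ 9.65%.

Initially, labor force = 129.60 + 10.10 = 139.70 million, so u = 10.10/139.70 = 7.23%.
After the change, unemployed and labor force both rise by 3.74 → E = 129.60, U = 13.84, labor force = 143.44 million.
New unemployment rate = 13.84 / 143.44 = 9.65%.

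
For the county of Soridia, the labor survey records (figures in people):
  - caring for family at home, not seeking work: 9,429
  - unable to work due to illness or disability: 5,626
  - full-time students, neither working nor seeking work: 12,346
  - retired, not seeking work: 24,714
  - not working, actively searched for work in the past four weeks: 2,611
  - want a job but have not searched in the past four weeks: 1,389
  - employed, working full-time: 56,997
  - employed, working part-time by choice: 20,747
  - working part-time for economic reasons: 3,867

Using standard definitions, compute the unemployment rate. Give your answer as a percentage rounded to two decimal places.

Employed = 56,997 + 20,747 + 3,867 = 81,611 (anyone who worked, including part-time for economic reasons, counts as employed).
Unemployed = 2,611.
Labor force = 81,611 + 2,611 = 84,222.
Unemployment rate = 2,611 / 84,222 = 3.10%.

Unemployment rate ≈ 3.10%.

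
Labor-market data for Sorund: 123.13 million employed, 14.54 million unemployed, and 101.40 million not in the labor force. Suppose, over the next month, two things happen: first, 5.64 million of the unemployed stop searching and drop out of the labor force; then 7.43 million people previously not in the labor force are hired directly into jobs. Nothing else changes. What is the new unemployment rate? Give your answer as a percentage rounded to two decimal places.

Initially, labor force = 123.13 + 14.54 = 137.67 million, so u = 14.54/137.67 = 10.56%.
After the first change, unemployed and labor force both fall by 5.64 → E = 123.13, U = 8.90, labor force = 132.03 million.
After the second change, employed and labor force both rise by 7.43; unemployed unchanged → E = 130.56, U = 8.90, labor force = 139.46 million.
New unemployment rate = 8.90 / 139.46 = 6.38%.

New unemployment rate ≈ 6.38%.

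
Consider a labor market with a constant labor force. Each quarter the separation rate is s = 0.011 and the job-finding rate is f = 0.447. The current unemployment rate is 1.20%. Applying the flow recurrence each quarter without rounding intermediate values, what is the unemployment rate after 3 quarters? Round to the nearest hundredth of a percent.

Unemployment rate after three quarters ≈ 2.21%.

With a fixed labor force, u_{t+1} = u_t + s·(1−u_t) − f·u_t = u_t·(1−s−f) + s.
Here 1−s−f = 0.542 and s = 0.011.
u_1 = 0.012000 × 0.542 + 0.011 = 0.017504.
u_2 = 0.017504 × 0.542 + 0.011 = 0.020487.
u_3 = 0.020487 × 0.542 + 0.011 = 0.022104.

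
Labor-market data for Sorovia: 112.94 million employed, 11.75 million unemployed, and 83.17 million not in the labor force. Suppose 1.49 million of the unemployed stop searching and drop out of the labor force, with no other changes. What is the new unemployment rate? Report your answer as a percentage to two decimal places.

Initially, labor force = 112.94 + 11.75 = 124.69 million, so u = 11.75/124.69 = 9.42%.
After the change, unemployed and labor force both fall by 1.49 → E = 112.94, U = 10.26, labor force = 123.20 million.
New unemployment rate = 10.26 / 123.20 = 8.33%.

New unemployment rate ≈ 8.33%.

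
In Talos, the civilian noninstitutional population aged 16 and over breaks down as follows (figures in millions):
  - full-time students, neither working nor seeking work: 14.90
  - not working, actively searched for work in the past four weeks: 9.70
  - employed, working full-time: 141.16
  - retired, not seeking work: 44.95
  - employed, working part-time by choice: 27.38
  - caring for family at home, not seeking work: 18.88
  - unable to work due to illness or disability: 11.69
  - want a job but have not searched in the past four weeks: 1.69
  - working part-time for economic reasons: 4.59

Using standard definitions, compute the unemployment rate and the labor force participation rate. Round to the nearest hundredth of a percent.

Employed = 141.16 + 27.38 + 4.59 = 173.13 million (anyone who worked, including part-time for economic reasons, counts as employed).
Unemployed = 9.70 million.
Labor force = 173.13 + 9.70 = 182.83 million.
Not in labor force = 14.90 + 44.95 + 18.88 + 11.69 + 1.69 = 92.11 million (those not working and not actively searching are outside the labor force — including those who want a job but have given up searching).
Civilian working-age population = 182.83 + 92.11 = 274.94 million.
Unemployment rate = 9.70 / 182.83 = 5.31%.
Labor force participation rate = 182.83 / 274.94 = 66.50%.

Unemployment rate ≈ 5.31%; labor force participation rate ≈ 66.50%.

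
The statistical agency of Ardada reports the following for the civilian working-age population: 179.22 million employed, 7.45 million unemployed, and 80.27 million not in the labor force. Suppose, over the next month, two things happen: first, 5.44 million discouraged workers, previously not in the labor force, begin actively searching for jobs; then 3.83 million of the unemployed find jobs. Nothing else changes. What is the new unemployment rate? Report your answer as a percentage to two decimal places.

Initially, labor force = 179.22 + 7.45 = 186.67 million, so u = 7.45/186.67 = 3.99%.
After the first change, unemployed and labor force both rise by 5.44 → E = 179.22, U = 12.89, labor force = 192.11 million.
After the second change, unemployed falls and employed rises by 3.83; labor force unchanged → E = 183.05, U = 9.06, labor force = 192.11 million.
New unemployment rate = 9.06 / 192.11 = 4.72%.

New unemployment rate ≈ 4.72%.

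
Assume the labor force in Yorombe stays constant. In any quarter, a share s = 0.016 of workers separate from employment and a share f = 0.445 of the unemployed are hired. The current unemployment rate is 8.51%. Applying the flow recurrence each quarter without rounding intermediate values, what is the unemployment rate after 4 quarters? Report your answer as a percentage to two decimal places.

With a fixed labor force, u_{t+1} = u_t + s·(1−u_t) − f·u_t = u_t·(1−s−f) + s.
Here 1−s−f = 0.539 and s = 0.016.
u_1 = 0.085100 × 0.539 + 0.016 = 0.061869.
u_2 = 0.061869 × 0.539 + 0.016 = 0.049347.
u_3 = 0.049347 × 0.539 + 0.016 = 0.042598.
u_4 = 0.042598 × 0.539 + 0.016 = 0.038960.

Unemployment rate after four quarters ≈ 3.90%.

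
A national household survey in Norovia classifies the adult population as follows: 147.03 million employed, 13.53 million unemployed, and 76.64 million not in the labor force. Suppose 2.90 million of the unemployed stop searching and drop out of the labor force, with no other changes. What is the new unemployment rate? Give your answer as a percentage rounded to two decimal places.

Initially, labor force = 147.03 + 13.53 = 160.56 million, so u = 13.53/160.56 = 8.43%.
After the change, unemployed and labor force both fall by 2.90 → E = 147.03, U = 10.63, labor force = 157.66 million.
New unemployment rate = 10.63 / 157.66 = 6.74%.

New unemployment rate ≈ 6.74%.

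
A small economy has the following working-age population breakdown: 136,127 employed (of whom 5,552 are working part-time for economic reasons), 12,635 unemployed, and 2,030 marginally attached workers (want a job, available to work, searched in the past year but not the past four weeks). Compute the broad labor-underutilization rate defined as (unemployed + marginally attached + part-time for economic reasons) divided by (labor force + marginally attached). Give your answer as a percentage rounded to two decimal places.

Labor force = 136,127 + 12,635 = 148,762.
Numerator = 12,635 + 2,030 + 5,552 = 20,217.
Denominator = 148,762 + 2,030 = 150,792.
Broad rate = 20,217 / 150,792 = 13.41%.

Broad underutilization rate ≈ 13.41%.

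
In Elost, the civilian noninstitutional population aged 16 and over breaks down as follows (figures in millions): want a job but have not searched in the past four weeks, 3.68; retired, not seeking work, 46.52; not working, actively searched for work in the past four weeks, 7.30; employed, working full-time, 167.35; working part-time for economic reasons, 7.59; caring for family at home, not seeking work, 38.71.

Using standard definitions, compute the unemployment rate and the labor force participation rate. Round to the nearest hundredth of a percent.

Unemployment rate ≈ 4.01%; labor force participation rate ≈ 67.21%.

Employed = 167.35 + 7.59 = 174.94 million (anyone who worked, including part-time for economic reasons, counts as employed).
Unemployed = 7.30 million.
Labor force = 174.94 + 7.30 = 182.24 million.
Not in labor force = 3.68 + 46.52 + 38.71 = 88.91 million (those not working and not actively searching are outside the labor force — including those who want a job but have given up searching).
Civilian working-age population = 182.24 + 88.91 = 271.15 million.
Unemployment rate = 7.30 / 182.24 = 4.01%.
Labor force participation rate = 182.24 / 271.15 = 67.21%.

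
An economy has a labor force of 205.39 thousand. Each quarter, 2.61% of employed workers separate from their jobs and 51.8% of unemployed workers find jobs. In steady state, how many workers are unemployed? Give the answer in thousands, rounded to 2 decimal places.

About 9.85 thousand are unemployed in steady state.

Steady-state unemployment rate u* = s/(s+f) = 2.61/(2.61+51.8) = 0.047969.
Unemployed = u* × labor force = 0.047969 × 205.39 ≈ 9.85 thousand.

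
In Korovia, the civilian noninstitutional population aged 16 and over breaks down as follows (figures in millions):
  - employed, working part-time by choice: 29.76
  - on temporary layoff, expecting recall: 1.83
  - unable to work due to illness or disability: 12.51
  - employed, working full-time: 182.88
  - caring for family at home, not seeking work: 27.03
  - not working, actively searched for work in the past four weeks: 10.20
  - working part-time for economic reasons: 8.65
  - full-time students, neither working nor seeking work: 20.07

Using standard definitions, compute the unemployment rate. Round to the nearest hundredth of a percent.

Unemployment rate ≈ 5.16%.

Employed = 29.76 + 182.88 + 8.65 = 221.29 million (anyone who worked, including part-time for economic reasons, counts as employed).
Unemployed = 1.83 + 10.20 = 12.03 million (jobless and actively searching, or on temporary layoff).
Labor force = 221.29 + 12.03 = 233.32 million.
Unemployment rate = 12.03 / 233.32 = 5.16%.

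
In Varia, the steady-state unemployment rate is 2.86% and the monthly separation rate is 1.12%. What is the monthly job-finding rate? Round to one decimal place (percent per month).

From u* = s/(s+f): f = s·(1−u)/u.
f = 1.12 × (1 − 0.0286) / 0.0286 = 1.0880 / 0.0286 ≈ 38.0% per month.

Job-finding rate ≈ 38.0% per month.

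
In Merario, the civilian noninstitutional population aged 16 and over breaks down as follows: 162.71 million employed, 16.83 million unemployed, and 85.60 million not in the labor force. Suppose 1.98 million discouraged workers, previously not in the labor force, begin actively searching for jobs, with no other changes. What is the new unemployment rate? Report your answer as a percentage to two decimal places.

Initially, labor force = 162.71 + 16.83 = 179.54 million, so u = 16.83/179.54 = 9.37%.
After the change, unemployed and labor force both rise by 1.98 → E = 162.71, U = 18.81, labor force = 181.52 million.
New unemployment rate = 18.81 / 181.52 = 10.36%.

New unemployment rate ≈ 10.36%.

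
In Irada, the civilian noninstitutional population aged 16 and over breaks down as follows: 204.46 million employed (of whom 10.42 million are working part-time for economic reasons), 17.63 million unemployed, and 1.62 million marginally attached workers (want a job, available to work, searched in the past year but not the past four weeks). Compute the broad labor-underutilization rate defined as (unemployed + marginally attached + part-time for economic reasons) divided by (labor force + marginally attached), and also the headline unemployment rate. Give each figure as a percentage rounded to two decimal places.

Labor force = 204.46 + 17.63 = 222.09 million.
Numerator = 17.63 + 1.62 + 10.42 = 29.67 million.
Denominator = 222.09 + 1.62 = 223.71 million.
Broad rate = 29.67 / 223.71 = 13.26%.
Headline unemployment rate = 17.63 / 222.09 = 7.94%.

Broad underutilization rate ≈ 13.26%; headline unemployment rate ≈ 7.94%.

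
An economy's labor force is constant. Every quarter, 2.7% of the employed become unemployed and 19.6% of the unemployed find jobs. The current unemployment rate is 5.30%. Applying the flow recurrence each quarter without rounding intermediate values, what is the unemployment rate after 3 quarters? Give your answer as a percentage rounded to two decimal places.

With a fixed labor force, u_{t+1} = u_t + s·(1−u_t) − f·u_t = u_t·(1−s−f) + s.
Here 1−s−f = 0.777 and s = 0.027.
u_1 = 0.053000 × 0.777 + 0.027 = 0.068181.
u_2 = 0.068181 × 0.777 + 0.027 = 0.079977.
u_3 = 0.079977 × 0.777 + 0.027 = 0.089142.

Unemployment rate after three quarters ≈ 8.91%.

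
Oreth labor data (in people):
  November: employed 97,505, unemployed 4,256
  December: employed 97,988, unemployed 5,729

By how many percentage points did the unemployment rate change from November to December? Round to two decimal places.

The unemployment rate changed by +1.34 percentage points.

November: labor force = 97,505 + 4,256 = 101,761; u = 4,256/101,761 = 4.18%.
December: labor force = 97,988 + 5,729 = 103,717; u = 5,729/103,717 = 5.52%.
Change = 5.52% − 4.18% = +1.34 pp.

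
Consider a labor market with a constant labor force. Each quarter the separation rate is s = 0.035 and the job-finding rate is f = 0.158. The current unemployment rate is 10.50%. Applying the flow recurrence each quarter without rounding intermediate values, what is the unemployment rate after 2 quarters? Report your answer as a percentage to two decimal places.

Unemployment rate after two quarters ≈ 13.16%.

With a fixed labor force, u_{t+1} = u_t + s·(1−u_t) − f·u_t = u_t·(1−s−f) + s.
Here 1−s−f = 0.807 and s = 0.035.
u_1 = 0.105000 × 0.807 + 0.035 = 0.119735.
u_2 = 0.119735 × 0.807 + 0.035 = 0.131626.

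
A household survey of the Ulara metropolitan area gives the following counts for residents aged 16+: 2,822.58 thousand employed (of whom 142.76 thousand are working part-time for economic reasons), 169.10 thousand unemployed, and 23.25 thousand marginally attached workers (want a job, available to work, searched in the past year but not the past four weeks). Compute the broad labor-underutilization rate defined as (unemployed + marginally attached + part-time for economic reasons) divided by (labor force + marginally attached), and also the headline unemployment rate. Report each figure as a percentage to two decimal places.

Labor force = 2,822.58 + 169.10 = 2,991.68 thousand.
Numerator = 169.10 + 23.25 + 142.76 = 335.11 thousand.
Denominator = 2,991.68 + 23.25 = 3,014.93 thousand.
Broad rate = 335.11 / 3,014.93 = 11.12%.
Headline unemployment rate = 169.10 / 2,991.68 = 5.65%.

Broad underutilization rate ≈ 11.12%; headline unemployment rate ≈ 5.65%.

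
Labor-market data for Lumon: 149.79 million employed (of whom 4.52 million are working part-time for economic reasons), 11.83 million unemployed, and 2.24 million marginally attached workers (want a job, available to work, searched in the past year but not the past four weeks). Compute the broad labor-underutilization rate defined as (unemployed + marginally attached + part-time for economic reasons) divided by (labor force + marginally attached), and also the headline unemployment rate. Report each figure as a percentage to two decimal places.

Broad underutilization rate ≈ 11.35%; headline unemployment rate ≈ 7.32%.

Labor force = 149.79 + 11.83 = 161.62 million.
Numerator = 11.83 + 2.24 + 4.52 = 18.59 million.
Denominator = 161.62 + 2.24 = 163.86 million.
Broad rate = 18.59 / 163.86 = 11.35%.
Headline unemployment rate = 11.83 / 161.62 = 7.32%.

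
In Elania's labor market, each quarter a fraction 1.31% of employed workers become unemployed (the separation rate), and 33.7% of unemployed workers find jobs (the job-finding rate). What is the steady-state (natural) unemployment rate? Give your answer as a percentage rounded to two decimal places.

Steady-state unemployment rate ≈ 3.74%.

At steady state the flows balance: s·E = f·U, so U/(E+U) = s/(s+f).
u* = 1.31 / (1.31 + 33.7) = 1.31 / 35.01 = 3.74%.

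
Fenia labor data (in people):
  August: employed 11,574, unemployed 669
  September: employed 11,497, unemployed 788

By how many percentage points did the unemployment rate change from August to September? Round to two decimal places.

August: labor force = 11,574 + 669 = 12,243; u = 669/12,243 = 5.46%.
September: labor force = 11,497 + 788 = 12,285; u = 788/12,285 = 6.41%.
Change = 6.41% − 5.46% = +0.95 pp.

The unemployment rate changed by +0.95 percentage points.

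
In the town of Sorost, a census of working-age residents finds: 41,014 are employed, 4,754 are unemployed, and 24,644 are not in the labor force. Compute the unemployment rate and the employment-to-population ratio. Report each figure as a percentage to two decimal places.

Unemployment rate ≈ 10.39%; employment-population ratio ≈ 58.25%.

Labor force = employed + unemployed = 41,014 + 4,754 = 45,768.
Working-age population = 45,768 + 24,644 = 70,412.
Unemployment rate = 4,754 / 45,768 = 10.39%.
Employment-population ratio = 41,014 / 70,412 = 58.25%.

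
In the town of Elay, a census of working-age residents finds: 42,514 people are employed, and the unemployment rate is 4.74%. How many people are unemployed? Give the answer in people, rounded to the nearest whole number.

About 2,115 are unemployed.

Let U be the number unemployed. The labor force is E + U, and U/(E+U) = 0.0474.
So U = 0.0474 × 42,514 / (1 − 0.0474) = 2015.16 / 0.9526 ≈ 2,115.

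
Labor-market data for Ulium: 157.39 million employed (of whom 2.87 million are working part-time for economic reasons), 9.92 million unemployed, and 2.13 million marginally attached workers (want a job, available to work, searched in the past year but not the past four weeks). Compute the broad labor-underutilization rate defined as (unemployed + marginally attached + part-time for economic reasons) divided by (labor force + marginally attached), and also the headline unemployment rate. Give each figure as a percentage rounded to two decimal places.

Broad underutilization rate ≈ 8.81%; headline unemployment rate ≈ 5.93%.

Labor force = 157.39 + 9.92 = 167.31 million.
Numerator = 9.92 + 2.13 + 2.87 = 14.92 million.
Denominator = 167.31 + 2.13 = 169.44 million.
Broad rate = 14.92 / 169.44 = 8.81%.
Headline unemployment rate = 9.92 / 167.31 = 5.93%.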